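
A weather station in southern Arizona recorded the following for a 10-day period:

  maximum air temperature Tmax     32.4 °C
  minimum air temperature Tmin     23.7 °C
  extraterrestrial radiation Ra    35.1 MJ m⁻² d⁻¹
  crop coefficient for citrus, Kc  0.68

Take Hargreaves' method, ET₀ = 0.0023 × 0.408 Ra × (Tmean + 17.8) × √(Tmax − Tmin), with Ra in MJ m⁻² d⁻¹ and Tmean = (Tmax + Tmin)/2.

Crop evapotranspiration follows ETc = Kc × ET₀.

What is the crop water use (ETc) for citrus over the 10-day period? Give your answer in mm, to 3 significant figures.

Tmean = (32.4 + 23.7)/2 = 28.05 °C
0.408 Ra = 0.408 × 35.1 = 14.3208 mm/d equivalent
ET₀ = 0.0023 × 14.3208 × (28.05 + 17.8) × √8.7 = 0.0023 × 14.3208 × 45.85 × 2.9496 = 4.4545 mm/d
ETc = Kc × ET₀ = 0.68 × 4.4545 = 3.0291 mm/d
Over 10 days: 3.0291 × 10 = 30.291 mm

30.3 mm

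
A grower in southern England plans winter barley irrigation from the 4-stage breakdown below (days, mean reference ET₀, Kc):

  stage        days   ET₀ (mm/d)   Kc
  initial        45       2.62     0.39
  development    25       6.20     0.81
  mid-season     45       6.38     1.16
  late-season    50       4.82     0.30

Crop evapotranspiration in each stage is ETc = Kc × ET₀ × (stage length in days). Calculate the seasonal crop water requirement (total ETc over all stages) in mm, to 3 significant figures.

initial: 0.39 × 2.62 × 45 = 45.98 mm
development: 0.81 × 6.20 × 25 = 125.55 mm
mid-season: 1.16 × 6.38 × 45 = 333.04 mm
late-season: 0.30 × 4.82 × 50 = 72.30 mm
Seasonal total = 576.87 mm

577 mm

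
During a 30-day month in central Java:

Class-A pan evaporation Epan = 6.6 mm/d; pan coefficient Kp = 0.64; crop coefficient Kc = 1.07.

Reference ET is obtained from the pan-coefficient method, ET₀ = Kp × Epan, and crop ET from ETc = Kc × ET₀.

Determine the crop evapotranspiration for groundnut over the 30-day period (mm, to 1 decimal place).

135.6 mm

ET₀ = 0.64 × 6.6 = 4.2240 mm/d
ETc = Kc × ET₀ = 1.07 × 4.2240 = 4.5197 mm/d
Over 30 days: 4.5197 × 30 = 135.591 mm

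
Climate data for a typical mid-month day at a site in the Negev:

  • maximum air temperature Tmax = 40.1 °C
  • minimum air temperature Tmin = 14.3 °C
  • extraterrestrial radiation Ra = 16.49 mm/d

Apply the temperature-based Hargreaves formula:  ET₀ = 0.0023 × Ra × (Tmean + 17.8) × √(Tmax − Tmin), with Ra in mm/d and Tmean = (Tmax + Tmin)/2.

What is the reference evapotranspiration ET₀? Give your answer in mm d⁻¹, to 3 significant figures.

Tmean = (40.1 + 14.3)/2 = 27.20 °C
ET₀ = 0.0023 × 16.49 × (27.20 + 17.8) × √25.8 = 0.0023 × 16.49 × 45.00 × 5.0794 = 8.6691 mm/d

8.67 mm d⁻¹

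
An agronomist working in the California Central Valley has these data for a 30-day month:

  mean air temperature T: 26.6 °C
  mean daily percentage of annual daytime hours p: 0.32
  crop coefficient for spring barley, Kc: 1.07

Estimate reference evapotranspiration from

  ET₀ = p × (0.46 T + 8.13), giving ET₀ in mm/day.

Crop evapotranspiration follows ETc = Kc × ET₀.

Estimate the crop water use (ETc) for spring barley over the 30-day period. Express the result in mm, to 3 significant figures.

ET₀ = 0.32 × (0.46 × 26.6 + 8.13) = 0.32 × 20.366 = 6.5171 mm/d
ETc = Kc × ET₀ = 1.07 × 6.5171 = 6.9733 mm/d
Over 30 days: 6.9733 × 30 = 209.199 mm

209 mm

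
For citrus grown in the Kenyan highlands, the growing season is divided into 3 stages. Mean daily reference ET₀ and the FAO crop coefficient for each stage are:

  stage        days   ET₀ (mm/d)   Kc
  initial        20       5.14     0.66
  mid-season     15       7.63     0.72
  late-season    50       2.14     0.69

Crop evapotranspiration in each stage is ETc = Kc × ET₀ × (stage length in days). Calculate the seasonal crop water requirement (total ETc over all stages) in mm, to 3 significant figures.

224 mm

initial: 0.66 × 5.14 × 20 = 67.85 mm
mid-season: 0.72 × 7.63 × 15 = 82.40 mm
late-season: 0.69 × 2.14 × 50 = 73.83 mm
Seasonal total = 224.08 mm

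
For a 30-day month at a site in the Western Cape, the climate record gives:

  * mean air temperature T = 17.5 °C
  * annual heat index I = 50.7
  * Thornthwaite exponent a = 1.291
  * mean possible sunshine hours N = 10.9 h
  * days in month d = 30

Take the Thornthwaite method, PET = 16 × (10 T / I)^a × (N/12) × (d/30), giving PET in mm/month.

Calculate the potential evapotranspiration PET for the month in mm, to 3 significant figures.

10T/I = 10 × 17.5 / 50.7 = 3.4517
(10T/I)^a = 3.4517^1.291 = 4.9499
Uncorrected PET = 16 × 4.9499 = 79.198 mm
Correction = (N/12)(d/30) = (10.9/12)(30/30) = 0.9083
PET = 79.198 × 0.9083 = 71.936 mm/month

71.9 mm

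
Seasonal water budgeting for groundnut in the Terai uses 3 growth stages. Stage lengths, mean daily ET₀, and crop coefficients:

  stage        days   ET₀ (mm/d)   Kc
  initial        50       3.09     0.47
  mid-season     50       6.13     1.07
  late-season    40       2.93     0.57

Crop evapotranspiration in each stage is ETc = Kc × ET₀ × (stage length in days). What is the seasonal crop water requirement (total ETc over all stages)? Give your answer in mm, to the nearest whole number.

467 mm

initial: 0.47 × 3.09 × 50 = 72.62 mm
mid-season: 1.07 × 6.13 × 50 = 327.96 mm
late-season: 0.57 × 2.93 × 40 = 66.80 mm
Seasonal total = 467.38 mm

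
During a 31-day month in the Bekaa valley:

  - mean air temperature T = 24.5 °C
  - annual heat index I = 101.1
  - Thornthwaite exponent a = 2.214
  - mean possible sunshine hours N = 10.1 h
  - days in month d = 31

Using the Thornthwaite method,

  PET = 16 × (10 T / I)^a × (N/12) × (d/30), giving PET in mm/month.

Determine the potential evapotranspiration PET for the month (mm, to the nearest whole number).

99 mm

10T/I = 10 × 24.5 / 101.1 = 2.4233
(10T/I)^a = 2.4233^2.214 = 7.0970
Uncorrected PET = 16 × 7.0970 = 113.552 mm
Correction = (N/12)(d/30) = (10.1/12)(31/30) = 0.8697
PET = 113.552 × 0.8697 = 98.756 mm/month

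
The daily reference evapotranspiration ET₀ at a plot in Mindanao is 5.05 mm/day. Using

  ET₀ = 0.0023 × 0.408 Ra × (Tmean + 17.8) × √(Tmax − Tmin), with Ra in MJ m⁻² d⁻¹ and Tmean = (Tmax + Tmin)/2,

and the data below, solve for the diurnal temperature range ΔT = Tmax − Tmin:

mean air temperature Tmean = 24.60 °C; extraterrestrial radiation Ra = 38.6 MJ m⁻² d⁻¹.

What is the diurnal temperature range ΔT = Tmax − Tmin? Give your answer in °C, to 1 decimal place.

10.8 °C

√ΔT = ET₀ / [0.0023 × 0.408 × Ra × (Tmean+17.8)] = 5.05 / (0.0023 × 15.7488 × 42.40) = 3.2881
ΔT = 3.2881² = 10.812 °C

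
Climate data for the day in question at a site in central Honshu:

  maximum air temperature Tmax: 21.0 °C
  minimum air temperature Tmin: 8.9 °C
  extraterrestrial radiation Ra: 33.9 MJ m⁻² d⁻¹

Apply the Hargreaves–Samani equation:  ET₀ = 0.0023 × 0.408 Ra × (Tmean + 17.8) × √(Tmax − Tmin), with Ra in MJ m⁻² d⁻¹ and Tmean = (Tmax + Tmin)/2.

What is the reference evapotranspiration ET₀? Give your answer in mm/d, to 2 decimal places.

3.62 mm/d

Tmean = (21.0 + 8.9)/2 = 14.95 °C
0.408 Ra = 0.408 × 33.9 = 13.8312 mm/d equivalent
ET₀ = 0.0023 × 13.8312 × (14.95 + 17.8) × √12.1 = 0.0023 × 13.8312 × 32.75 × 3.4785 = 3.6240 mm/d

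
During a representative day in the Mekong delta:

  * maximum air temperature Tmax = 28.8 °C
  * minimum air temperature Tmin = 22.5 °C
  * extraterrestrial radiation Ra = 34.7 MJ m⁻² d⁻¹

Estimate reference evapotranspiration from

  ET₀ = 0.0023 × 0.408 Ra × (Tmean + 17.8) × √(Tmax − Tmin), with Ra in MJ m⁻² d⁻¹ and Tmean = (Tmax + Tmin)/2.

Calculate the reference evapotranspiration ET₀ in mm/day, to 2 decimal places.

3.55 mm/day

Tmean = (28.8 + 22.5)/2 = 25.65 °C
0.408 Ra = 0.408 × 34.7 = 14.1576 mm/d equivalent
ET₀ = 0.0023 × 14.1576 × (25.65 + 17.8) × √6.3 = 0.0023 × 14.1576 × 43.45 × 2.5100 = 3.5512 mm/d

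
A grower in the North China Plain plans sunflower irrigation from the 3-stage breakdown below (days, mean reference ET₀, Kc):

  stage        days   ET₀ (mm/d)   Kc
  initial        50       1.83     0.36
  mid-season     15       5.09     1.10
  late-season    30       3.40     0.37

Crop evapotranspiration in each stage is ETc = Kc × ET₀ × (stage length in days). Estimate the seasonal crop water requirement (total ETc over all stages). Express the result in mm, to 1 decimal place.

initial: 0.36 × 1.83 × 50 = 32.94 mm
mid-season: 1.10 × 5.09 × 15 = 83.99 mm
late-season: 0.37 × 3.40 × 30 = 37.74 mm
Seasonal total = 154.67 mm

154.7 mm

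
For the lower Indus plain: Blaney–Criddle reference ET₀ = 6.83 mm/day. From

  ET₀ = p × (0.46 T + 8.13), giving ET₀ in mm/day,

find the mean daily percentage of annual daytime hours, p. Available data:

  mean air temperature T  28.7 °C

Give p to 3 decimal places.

p = ET₀ / (0.46 T + 8.13) = 6.83 / (0.46 × 28.7 + 8.13) = 6.83 / 21.332 = 0.3202

0.320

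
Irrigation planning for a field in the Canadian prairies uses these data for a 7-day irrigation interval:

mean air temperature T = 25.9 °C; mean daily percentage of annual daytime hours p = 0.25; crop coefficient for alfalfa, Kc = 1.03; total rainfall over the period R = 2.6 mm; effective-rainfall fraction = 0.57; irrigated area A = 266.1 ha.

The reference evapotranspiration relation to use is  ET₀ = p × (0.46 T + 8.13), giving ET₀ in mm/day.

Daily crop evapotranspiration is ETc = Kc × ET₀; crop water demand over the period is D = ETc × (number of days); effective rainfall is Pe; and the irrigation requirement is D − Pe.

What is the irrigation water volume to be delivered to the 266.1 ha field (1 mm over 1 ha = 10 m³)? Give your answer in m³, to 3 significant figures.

92200 m³

ET₀ = 0.25 × (0.46 × 25.9 + 8.13) = 0.25 × 20.044 = 5.0110 mm/d
ETc = Kc × ET₀ = 1.03 × 5.0110 = 5.1613 mm/d
Crop demand D = ETc × 7 d = 5.1613 × 7 = 36.129 mm
Pe = 0.57 × 2.6 = 1.482 mm
D − Pe = 36.129 − 1.482 = 34.647 mm
Volume = 34.647 mm × 266.1 ha × 10 = 92195.7 m³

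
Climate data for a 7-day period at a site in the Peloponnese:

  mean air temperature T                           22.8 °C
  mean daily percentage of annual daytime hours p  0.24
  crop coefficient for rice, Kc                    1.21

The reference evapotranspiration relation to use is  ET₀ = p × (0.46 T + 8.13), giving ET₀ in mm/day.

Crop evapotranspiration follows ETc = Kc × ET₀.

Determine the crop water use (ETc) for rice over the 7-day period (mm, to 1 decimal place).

37.8 mm

ET₀ = 0.24 × (0.46 × 22.8 + 8.13) = 0.24 × 18.618 = 4.4683 mm/d
ETc = Kc × ET₀ = 1.21 × 4.4683 = 5.4066 mm/d
Over 7 days: 5.4066 × 7 = 37.846 mm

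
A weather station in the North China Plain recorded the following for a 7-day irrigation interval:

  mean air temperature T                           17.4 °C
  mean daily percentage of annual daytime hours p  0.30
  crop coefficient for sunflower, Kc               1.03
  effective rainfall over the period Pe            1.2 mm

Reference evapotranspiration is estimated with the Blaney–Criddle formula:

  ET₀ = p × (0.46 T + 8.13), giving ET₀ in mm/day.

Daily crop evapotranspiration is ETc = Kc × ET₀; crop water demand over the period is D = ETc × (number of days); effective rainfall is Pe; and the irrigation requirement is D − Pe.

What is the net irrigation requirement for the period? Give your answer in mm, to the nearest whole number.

34 mm

ET₀ = 0.30 × (0.46 × 17.4 + 8.13) = 0.30 × 16.134 = 4.8402 mm/d
ETc = Kc × ET₀ = 1.03 × 4.8402 = 4.9854 mm/d
Crop demand D = ETc × 7 d = 4.9854 × 7 = 34.898 mm
D − Pe = 34.898 − 1.2 = 33.698 mm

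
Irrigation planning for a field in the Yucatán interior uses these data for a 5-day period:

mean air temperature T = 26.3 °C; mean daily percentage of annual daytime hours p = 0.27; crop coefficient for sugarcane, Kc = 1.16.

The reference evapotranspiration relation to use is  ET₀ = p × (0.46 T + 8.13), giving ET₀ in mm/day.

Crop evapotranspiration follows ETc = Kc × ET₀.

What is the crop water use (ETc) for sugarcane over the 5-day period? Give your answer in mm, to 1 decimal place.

ET₀ = 0.27 × (0.46 × 26.3 + 8.13) = 0.27 × 20.228 = 5.4616 mm/d
ETc = Kc × ET₀ = 1.16 × 5.4616 = 6.3355 mm/d
Over 5 days: 6.3355 × 5 = 31.678 mm

31.7 mm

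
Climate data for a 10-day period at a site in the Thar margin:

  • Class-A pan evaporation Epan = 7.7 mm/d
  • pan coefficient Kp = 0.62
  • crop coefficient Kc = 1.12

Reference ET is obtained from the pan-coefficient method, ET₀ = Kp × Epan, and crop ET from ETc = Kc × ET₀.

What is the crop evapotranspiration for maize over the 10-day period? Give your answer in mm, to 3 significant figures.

53.5 mm

ET₀ = 0.62 × 7.7 = 4.7740 mm/d
ETc = Kc × ET₀ = 1.12 × 4.7740 = 5.3469 mm/d
Over 10 days: 5.3469 × 10 = 53.469 mm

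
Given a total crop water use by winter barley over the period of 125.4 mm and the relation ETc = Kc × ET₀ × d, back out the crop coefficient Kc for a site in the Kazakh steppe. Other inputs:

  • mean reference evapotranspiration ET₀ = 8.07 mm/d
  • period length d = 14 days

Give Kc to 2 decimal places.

1.11

ETc = Kc × ET₀ × d  ⇒  Kc = ETc / (ET₀ × d)
Kc = 125.4 / (8.07 × 14) = 125.4 / 112.98 = 1.1099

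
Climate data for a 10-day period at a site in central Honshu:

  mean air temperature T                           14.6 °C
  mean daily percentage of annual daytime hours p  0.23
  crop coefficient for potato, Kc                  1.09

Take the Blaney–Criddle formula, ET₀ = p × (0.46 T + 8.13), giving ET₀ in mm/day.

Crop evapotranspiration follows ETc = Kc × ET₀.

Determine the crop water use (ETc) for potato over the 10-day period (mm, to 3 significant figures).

37.2 mm

ET₀ = 0.23 × (0.46 × 14.6 + 8.13) = 0.23 × 14.846 = 3.4146 mm/d
ETc = Kc × ET₀ = 1.09 × 3.4146 = 3.7219 mm/d
Over 10 days: 3.7219 × 10 = 37.219 mm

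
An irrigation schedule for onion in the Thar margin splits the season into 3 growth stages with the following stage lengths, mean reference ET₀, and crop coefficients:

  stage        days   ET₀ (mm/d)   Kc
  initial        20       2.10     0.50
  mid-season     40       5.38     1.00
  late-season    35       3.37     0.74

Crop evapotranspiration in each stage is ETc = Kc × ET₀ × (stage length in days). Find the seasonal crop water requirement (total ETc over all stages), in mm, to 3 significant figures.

323 mm

initial: 0.50 × 2.10 × 20 = 21.00 mm
mid-season: 1.00 × 5.38 × 40 = 215.20 mm
late-season: 0.74 × 3.37 × 35 = 87.28 mm
Seasonal total = 323.48 mm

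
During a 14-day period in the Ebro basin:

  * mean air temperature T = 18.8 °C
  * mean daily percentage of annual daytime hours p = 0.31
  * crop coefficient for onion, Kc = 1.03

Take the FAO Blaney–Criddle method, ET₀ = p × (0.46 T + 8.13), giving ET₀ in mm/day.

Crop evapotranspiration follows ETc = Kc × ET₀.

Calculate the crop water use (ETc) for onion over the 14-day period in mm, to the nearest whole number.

75 mm

ET₀ = 0.31 × (0.46 × 18.8 + 8.13) = 0.31 × 16.778 = 5.2012 mm/d
ETc = Kc × ET₀ = 1.03 × 5.2012 = 5.3572 mm/d
Over 14 days: 5.3572 × 14 = 75.001 mm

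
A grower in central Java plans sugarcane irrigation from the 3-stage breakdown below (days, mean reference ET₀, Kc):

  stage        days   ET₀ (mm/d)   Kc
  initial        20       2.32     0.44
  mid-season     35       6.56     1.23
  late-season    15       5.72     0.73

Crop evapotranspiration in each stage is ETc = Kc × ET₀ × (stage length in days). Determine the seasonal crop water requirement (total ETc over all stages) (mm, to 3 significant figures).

initial: 0.44 × 2.32 × 20 = 20.42 mm
mid-season: 1.23 × 6.56 × 35 = 282.41 mm
late-season: 0.73 × 5.72 × 15 = 62.63 mm
Seasonal total = 365.46 mm

365 mm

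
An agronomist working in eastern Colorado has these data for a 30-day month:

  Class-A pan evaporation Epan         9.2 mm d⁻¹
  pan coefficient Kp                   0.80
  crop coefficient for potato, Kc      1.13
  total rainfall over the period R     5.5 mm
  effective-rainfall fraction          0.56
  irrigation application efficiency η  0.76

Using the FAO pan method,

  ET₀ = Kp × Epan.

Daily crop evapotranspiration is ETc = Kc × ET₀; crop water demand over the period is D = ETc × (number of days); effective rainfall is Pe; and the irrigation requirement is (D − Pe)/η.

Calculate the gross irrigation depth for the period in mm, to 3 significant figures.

ET₀ = 0.80 × 9.2 = 7.3600 mm/d
ETc = Kc × ET₀ = 1.13 × 7.3600 = 8.3168 mm/d
Crop demand D = ETc × 30 d = 8.3168 × 30 = 249.504 mm
Pe = 0.56 × 5.5 = 3.080 mm
D − Pe = 249.504 − 3.080 = 246.424 mm
Gross irrigation = 246.424 / 0.76 = 324.242 mm

324 mm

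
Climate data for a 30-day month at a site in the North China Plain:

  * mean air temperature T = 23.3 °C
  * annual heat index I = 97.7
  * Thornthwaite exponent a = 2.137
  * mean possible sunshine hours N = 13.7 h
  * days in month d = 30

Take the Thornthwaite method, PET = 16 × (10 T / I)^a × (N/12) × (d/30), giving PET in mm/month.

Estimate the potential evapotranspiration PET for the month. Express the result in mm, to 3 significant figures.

10T/I = 10 × 23.3 / 97.7 = 2.3849
(10T/I)^a = 2.3849^2.137 = 6.4070
Uncorrected PET = 16 × 6.4070 = 102.512 mm
Correction = (N/12)(d/30) = (13.7/12)(30/30) = 1.1417
PET = 102.512 × 1.1417 = 117.038 mm/month

117 mm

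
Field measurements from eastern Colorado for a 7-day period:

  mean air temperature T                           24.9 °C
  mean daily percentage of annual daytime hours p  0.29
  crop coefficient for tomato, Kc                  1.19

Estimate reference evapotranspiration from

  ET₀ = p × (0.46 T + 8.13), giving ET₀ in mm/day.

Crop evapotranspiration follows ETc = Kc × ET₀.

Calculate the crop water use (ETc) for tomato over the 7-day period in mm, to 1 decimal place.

47.3 mm

ET₀ = 0.29 × (0.46 × 24.9 + 8.13) = 0.29 × 19.584 = 5.6794 mm/d
ETc = Kc × ET₀ = 1.19 × 5.6794 = 6.7585 mm/d
Over 7 days: 6.7585 × 7 = 47.310 mm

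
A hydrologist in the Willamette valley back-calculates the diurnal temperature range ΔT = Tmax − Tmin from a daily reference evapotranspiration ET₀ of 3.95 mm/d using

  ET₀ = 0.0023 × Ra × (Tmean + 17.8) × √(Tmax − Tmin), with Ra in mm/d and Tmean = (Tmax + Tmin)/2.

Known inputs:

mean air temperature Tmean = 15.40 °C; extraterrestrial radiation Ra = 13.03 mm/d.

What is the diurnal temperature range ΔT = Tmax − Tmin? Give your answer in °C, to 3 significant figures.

√ΔT = ET₀ / [0.0023 × Ra × (Tmean+17.8)] = 3.95 / (0.0023 × 13.03 × 33.20) = 3.9700
ΔT = 3.9700² = 15.761 °C

15.8 °C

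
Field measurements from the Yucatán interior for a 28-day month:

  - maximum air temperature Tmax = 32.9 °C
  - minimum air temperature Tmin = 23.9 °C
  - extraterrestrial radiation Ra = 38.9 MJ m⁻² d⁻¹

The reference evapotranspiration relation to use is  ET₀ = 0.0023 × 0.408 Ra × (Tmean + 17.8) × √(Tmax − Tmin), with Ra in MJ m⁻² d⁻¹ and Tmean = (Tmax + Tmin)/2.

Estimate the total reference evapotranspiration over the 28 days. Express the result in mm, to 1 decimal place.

141.7 mm

Tmean = (32.9 + 23.9)/2 = 28.40 °C
0.408 Ra = 0.408 × 38.9 = 15.8712 mm/d equivalent
ET₀ = 0.0023 × 15.8712 × (28.40 + 17.8) × √9.0 = 0.0023 × 15.8712 × 46.20 × 3.0000 = 5.0594 mm/d
Over 28 days: 5.0594 × 28 = 141.663 mm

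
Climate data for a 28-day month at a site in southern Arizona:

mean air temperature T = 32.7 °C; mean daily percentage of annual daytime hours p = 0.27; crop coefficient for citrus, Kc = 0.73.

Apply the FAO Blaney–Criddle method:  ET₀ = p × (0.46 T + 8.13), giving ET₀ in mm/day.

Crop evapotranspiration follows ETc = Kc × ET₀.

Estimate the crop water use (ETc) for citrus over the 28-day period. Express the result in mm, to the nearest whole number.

128 mm

ET₀ = 0.27 × (0.46 × 32.7 + 8.13) = 0.27 × 23.172 = 6.2564 mm/d
ETc = Kc × ET₀ = 0.73 × 6.2564 = 4.5672 mm/d
Over 28 days: 4.5672 × 28 = 127.882 mm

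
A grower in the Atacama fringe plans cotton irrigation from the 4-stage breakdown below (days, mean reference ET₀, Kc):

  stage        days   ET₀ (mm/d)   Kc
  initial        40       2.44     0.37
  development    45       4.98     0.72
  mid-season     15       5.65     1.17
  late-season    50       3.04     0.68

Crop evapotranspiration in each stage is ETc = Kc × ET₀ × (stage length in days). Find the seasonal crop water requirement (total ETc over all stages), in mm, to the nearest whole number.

initial: 0.37 × 2.44 × 40 = 36.11 mm
development: 0.72 × 4.98 × 45 = 161.35 mm
mid-season: 1.17 × 5.65 × 15 = 99.16 mm
late-season: 0.68 × 3.04 × 50 = 103.36 mm
Seasonal total = 399.98 mm

400 mm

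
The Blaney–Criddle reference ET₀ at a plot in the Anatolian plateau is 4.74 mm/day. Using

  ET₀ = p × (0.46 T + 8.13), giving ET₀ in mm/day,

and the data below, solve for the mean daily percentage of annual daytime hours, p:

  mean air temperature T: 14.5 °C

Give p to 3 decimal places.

p = ET₀ / (0.46 T + 8.13) = 4.74 / (0.46 × 14.5 + 8.13) = 4.74 / 14.800 = 0.3203

0.320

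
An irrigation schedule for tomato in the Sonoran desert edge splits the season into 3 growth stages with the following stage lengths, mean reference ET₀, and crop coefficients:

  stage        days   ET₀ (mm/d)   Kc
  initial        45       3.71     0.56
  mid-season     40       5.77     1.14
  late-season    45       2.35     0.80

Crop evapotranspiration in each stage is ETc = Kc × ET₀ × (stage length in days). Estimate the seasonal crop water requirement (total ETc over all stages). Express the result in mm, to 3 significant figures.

initial: 0.56 × 3.71 × 45 = 93.49 mm
mid-season: 1.14 × 5.77 × 40 = 263.11 mm
late-season: 0.80 × 2.35 × 45 = 84.60 mm
Seasonal total = 441.20 mm

441 mm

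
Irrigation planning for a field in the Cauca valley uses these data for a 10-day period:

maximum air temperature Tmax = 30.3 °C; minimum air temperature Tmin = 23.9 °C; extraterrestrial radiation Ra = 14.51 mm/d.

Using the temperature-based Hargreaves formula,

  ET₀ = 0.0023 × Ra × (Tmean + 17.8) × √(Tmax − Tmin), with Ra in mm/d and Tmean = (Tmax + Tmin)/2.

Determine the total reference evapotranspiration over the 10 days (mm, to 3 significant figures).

Tmean = (30.3 + 23.9)/2 = 27.10 °C
ET₀ = 0.0023 × 14.51 × (27.10 + 17.8) × √6.4 = 0.0023 × 14.51 × 44.90 × 2.5298 = 3.7908 mm/d
Over 10 days: 3.7908 × 10 = 37.908 mm

37.9 mm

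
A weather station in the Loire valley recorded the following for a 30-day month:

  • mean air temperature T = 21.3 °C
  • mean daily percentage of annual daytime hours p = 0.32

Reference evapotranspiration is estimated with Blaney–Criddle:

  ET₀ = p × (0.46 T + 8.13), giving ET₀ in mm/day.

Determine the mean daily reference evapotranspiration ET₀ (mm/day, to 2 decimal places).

5.74 mm/day

ET₀ = 0.32 × (0.46 × 21.3 + 8.13) = 0.32 × 17.928 = 5.7370 mm/d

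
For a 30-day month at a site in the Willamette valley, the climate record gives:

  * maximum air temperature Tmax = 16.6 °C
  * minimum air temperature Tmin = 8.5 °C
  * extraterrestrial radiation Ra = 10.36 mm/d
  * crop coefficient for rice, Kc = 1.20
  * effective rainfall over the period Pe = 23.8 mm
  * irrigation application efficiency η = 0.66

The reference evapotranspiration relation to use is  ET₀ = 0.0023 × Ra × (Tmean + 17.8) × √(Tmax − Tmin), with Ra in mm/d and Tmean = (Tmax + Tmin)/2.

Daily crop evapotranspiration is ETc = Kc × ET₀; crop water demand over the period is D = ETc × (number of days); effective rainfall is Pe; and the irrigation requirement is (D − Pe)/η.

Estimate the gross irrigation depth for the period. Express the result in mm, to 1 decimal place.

76.2 mm

Tmean = (16.6 + 8.5)/2 = 12.55 °C
ET₀ = 0.0023 × 10.36 × (12.55 + 17.8) × √8.1 = 0.0023 × 10.36 × 30.35 × 2.8460 = 2.0582 mm/d
ETc = Kc × ET₀ = 1.20 × 2.0582 = 2.4698 mm/d
Crop demand D = ETc × 30 d = 2.4698 × 30 = 74.094 mm
D − Pe = 74.094 − 23.8 = 50.294 mm
Gross irrigation = 50.294 / 0.66 = 76.203 mm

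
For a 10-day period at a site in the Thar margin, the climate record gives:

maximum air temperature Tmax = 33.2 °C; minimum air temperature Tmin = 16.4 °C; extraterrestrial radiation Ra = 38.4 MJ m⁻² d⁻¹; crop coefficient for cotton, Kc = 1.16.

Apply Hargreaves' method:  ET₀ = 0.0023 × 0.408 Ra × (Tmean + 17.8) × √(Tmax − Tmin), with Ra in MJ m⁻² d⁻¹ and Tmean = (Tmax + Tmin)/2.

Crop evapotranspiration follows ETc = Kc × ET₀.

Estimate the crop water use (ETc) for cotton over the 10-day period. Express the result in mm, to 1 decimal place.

73.0 mm

Tmean = (33.2 + 16.4)/2 = 24.80 °C
0.408 Ra = 0.408 × 38.4 = 15.6672 mm/d equivalent
ET₀ = 0.0023 × 15.6672 × (24.80 + 17.8) × √16.8 = 0.0023 × 15.6672 × 42.60 × 4.0988 = 6.2920 mm/d
ETc = Kc × ET₀ = 1.16 × 6.2920 = 7.2987 mm/d
Over 10 days: 7.2987 × 10 = 72.987 mm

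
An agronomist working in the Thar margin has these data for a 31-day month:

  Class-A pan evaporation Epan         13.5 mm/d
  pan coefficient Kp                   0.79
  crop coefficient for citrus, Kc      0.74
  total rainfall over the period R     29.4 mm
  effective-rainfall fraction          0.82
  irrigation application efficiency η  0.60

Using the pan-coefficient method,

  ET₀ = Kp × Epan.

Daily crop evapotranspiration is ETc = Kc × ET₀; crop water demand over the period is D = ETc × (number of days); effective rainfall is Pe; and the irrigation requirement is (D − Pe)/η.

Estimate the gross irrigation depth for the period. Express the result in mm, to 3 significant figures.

ET₀ = 0.79 × 13.5 = 10.6650 mm/d
ETc = Kc × ET₀ = 0.74 × 10.6650 = 7.8921 mm/d
Crop demand D = ETc × 31 d = 7.8921 × 31 = 244.655 mm
Pe = 0.82 × 29.4 = 24.108 mm
D − Pe = 244.655 − 24.108 = 220.547 mm
Gross irrigation = 220.547 / 0.60 = 367.578 mm

368 mm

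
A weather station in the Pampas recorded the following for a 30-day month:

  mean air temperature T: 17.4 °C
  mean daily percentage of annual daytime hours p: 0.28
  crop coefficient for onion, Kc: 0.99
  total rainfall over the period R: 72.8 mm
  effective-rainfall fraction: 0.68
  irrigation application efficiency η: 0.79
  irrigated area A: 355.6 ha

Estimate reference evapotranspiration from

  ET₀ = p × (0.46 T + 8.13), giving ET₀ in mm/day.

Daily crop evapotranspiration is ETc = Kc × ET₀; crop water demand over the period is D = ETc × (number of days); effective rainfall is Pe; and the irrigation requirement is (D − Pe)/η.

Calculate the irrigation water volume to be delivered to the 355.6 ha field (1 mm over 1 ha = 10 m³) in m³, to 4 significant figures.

ET₀ = 0.28 × (0.46 × 17.4 + 8.13) = 0.28 × 16.134 = 4.5175 mm/d
ETc = Kc × ET₀ = 0.99 × 4.5175 = 4.4723 mm/d
Crop demand D = ETc × 30 d = 4.4723 × 30 = 134.169 mm
Pe = 0.68 × 72.8 = 49.504 mm
D − Pe = 134.169 − 49.504 = 84.665 mm
Gross irrigation = 84.665 / 0.79 = 107.171 mm
Volume = 107.171 mm × 355.6 ha × 10 = 381100.1 m³

381100 m³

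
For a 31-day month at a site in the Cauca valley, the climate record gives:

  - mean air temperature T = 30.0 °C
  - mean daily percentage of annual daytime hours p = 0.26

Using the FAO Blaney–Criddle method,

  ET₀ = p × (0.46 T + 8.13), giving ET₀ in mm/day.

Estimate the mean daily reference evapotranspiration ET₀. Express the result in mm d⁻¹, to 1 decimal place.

5.7 mm d⁻¹

ET₀ = 0.26 × (0.46 × 30.0 + 8.13) = 0.26 × 21.930 = 5.7018 mm/d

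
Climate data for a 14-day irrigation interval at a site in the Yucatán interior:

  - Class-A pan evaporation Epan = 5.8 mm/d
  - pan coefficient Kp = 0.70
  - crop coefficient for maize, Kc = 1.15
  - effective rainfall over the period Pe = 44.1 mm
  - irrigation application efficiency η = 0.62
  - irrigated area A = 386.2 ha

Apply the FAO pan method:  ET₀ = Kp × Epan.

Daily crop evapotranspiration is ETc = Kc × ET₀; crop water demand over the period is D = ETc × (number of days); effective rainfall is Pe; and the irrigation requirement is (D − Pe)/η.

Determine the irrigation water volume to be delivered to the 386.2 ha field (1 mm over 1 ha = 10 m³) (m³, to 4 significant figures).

132500 m³

ET₀ = 0.70 × 5.8 = 4.0600 mm/d
ETc = Kc × ET₀ = 1.15 × 4.0600 = 4.6690 mm/d
Crop demand D = ETc × 14 d = 4.6690 × 14 = 65.366 mm
D − Pe = 65.366 − 44.1 = 21.266 mm
Gross irrigation = 21.266 / 0.62 = 34.300 mm
Volume = 34.300 mm × 386.2 ha × 10 = 132466.6 m³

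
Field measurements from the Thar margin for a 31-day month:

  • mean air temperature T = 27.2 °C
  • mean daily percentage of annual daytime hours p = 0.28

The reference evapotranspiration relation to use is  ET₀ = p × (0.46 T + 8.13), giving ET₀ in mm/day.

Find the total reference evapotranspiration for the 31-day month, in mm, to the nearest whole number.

179 mm

ET₀ = 0.28 × (0.46 × 27.2 + 8.13) = 0.28 × 20.642 = 5.7798 mm/d
Monthly total = 5.7798 × 31 = 179.174 mm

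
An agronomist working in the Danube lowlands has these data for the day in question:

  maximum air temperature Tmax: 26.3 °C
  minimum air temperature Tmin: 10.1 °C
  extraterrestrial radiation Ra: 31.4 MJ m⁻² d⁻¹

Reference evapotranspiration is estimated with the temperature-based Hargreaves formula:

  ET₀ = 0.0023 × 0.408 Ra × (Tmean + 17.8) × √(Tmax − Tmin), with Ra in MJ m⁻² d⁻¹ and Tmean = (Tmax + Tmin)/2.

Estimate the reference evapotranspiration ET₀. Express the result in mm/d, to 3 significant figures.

4.27 mm/d

Tmean = (26.3 + 10.1)/2 = 18.20 °C
0.408 Ra = 0.408 × 31.4 = 12.8112 mm/d equivalent
ET₀ = 0.0023 × 12.8112 × (18.20 + 17.8) × √16.2 = 0.0023 × 12.8112 × 36.00 × 4.0249 = 4.2695 mm/d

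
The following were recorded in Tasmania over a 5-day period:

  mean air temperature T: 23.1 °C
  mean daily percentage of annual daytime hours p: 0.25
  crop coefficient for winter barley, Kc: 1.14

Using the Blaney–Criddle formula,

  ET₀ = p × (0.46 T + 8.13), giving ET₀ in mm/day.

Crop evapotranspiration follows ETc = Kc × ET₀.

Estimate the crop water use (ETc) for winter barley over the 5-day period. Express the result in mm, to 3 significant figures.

26.7 mm

ET₀ = 0.25 × (0.46 × 23.1 + 8.13) = 0.25 × 18.756 = 4.6890 mm/d
ETc = Kc × ET₀ = 1.14 × 4.6890 = 5.3455 mm/d
Over 5 days: 5.3455 × 5 = 26.728 mm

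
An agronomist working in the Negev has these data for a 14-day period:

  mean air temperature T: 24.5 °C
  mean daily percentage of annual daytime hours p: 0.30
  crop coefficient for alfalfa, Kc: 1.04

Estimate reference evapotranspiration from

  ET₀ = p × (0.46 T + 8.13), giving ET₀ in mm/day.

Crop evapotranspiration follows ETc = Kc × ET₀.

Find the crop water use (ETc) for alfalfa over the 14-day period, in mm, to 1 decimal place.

ET₀ = 0.30 × (0.46 × 24.5 + 8.13) = 0.30 × 19.400 = 5.8200 mm/d
ETc = Kc × ET₀ = 1.04 × 5.8200 = 6.0528 mm/d
Over 14 days: 6.0528 × 14 = 84.739 mm

84.7 mm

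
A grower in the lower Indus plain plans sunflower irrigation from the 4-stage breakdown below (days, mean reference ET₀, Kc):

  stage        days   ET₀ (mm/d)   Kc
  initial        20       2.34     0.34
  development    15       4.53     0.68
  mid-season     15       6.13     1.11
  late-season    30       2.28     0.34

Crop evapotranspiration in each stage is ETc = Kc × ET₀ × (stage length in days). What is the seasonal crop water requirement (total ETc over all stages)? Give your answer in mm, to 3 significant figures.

initial: 0.34 × 2.34 × 20 = 15.91 mm
development: 0.68 × 4.53 × 15 = 46.21 mm
mid-season: 1.11 × 6.13 × 15 = 102.06 mm
late-season: 0.34 × 2.28 × 30 = 23.26 mm
Seasonal total = 187.44 mm

187 mm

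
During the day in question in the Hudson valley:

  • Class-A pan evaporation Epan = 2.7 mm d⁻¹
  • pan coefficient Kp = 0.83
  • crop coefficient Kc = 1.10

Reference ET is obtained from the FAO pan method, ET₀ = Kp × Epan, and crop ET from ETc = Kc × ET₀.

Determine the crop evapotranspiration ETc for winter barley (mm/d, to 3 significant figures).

2.47 mm/d

ET₀ = 0.83 × 2.7 = 2.2410 mm/d
ETc = Kc × ET₀ = 1.10 × 2.2410 = 2.4651 mm/d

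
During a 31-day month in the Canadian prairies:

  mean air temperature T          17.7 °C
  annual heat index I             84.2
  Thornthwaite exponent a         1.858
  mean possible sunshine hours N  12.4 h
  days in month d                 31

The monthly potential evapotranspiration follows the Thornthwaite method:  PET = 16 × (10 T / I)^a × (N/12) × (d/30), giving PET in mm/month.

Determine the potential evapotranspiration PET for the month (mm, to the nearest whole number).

68 mm

10T/I = 10 × 17.7 / 84.2 = 2.1021
(10T/I)^a = 2.1021^1.858 = 3.9764
Uncorrected PET = 16 × 3.9764 = 63.622 mm
Correction = (N/12)(d/30) = (12.4/12)(31/30) = 1.0678
PET = 63.622 × 1.0678 = 67.936 mm/month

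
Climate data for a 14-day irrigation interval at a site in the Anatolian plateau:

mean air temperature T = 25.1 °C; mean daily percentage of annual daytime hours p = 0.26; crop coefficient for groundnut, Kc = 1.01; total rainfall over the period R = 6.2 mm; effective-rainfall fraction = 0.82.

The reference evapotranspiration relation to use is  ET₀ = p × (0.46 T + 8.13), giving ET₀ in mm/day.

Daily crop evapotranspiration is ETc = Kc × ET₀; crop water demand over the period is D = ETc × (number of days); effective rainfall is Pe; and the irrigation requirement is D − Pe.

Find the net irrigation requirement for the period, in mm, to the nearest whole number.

67 mm

ET₀ = 0.26 × (0.46 × 25.1 + 8.13) = 0.26 × 19.676 = 5.1158 mm/d
ETc = Kc × ET₀ = 1.01 × 5.1158 = 5.1670 mm/d
Crop demand D = ETc × 14 d = 5.1670 × 14 = 72.338 mm
Pe = 0.82 × 6.2 = 5.084 mm
D − Pe = 72.338 − 5.084 = 67.254 mm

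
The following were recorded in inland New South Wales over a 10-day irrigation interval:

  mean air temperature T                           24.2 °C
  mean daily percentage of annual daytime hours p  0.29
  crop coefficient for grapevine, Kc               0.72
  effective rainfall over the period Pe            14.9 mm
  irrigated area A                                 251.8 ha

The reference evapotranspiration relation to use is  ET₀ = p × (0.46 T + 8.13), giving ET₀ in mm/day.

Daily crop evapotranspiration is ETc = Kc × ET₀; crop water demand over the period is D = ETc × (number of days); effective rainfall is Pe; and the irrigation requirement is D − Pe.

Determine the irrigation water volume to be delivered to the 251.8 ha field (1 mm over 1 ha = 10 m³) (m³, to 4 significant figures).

63750 m³

ET₀ = 0.29 × (0.46 × 24.2 + 8.13) = 0.29 × 19.262 = 5.5860 mm/d
ETc = Kc × ET₀ = 0.72 × 5.5860 = 4.0219 mm/d
Crop demand D = ETc × 10 d = 4.0219 × 10 = 40.219 mm
D − Pe = 40.219 − 14.9 = 25.319 mm
Volume = 25.319 mm × 251.8 ha × 10 = 63753.2 m³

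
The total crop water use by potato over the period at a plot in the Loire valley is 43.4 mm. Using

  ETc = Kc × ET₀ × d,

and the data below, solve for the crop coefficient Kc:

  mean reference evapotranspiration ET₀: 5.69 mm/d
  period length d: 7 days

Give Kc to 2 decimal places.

ETc = Kc × ET₀ × d  ⇒  Kc = ETc / (ET₀ × d)
Kc = 43.4 / (5.69 × 7) = 43.4 / 39.83 = 1.0896

1.09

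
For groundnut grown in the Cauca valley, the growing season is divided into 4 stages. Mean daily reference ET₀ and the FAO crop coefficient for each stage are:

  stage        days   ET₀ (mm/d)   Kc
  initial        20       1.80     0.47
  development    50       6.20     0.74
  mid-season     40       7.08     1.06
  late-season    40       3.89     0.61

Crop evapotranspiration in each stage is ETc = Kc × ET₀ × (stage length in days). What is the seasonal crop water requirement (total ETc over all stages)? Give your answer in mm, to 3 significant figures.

initial: 0.47 × 1.80 × 20 = 16.92 mm
development: 0.74 × 6.20 × 50 = 229.40 mm
mid-season: 1.06 × 7.08 × 40 = 300.19 mm
late-season: 0.61 × 3.89 × 40 = 94.92 mm
Seasonal total = 641.43 mm

641 mm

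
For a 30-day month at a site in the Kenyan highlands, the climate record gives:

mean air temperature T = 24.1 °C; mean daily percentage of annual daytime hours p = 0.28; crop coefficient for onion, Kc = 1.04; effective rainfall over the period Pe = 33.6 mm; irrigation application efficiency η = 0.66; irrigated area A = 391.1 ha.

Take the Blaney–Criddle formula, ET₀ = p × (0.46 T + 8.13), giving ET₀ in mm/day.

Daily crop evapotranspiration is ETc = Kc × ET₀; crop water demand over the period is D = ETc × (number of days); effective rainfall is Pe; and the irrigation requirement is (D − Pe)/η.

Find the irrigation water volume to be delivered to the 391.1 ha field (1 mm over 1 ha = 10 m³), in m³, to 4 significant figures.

ET₀ = 0.28 × (0.46 × 24.1 + 8.13) = 0.28 × 19.216 = 5.3805 mm/d
ETc = Kc × ET₀ = 1.04 × 5.3805 = 5.5957 mm/d
Crop demand D = ETc × 30 d = 5.5957 × 30 = 167.871 mm
D − Pe = 167.871 − 33.6 = 134.271 mm
Gross irrigation = 134.271 / 0.66 = 203.441 mm
Volume = 203.441 mm × 391.1 ha × 10 = 795657.8 m³

795700 m³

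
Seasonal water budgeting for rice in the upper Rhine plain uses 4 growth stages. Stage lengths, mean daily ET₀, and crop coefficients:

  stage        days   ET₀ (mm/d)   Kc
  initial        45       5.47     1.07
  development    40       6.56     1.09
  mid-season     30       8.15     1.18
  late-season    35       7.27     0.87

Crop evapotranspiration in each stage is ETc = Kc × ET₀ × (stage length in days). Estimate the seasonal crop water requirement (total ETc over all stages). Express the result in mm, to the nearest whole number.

1059 mm

initial: 1.07 × 5.47 × 45 = 263.38 mm
development: 1.09 × 6.56 × 40 = 286.02 mm
mid-season: 1.18 × 8.15 × 30 = 288.51 mm
late-season: 0.87 × 7.27 × 35 = 221.37 mm
Seasonal total = 1059.28 mm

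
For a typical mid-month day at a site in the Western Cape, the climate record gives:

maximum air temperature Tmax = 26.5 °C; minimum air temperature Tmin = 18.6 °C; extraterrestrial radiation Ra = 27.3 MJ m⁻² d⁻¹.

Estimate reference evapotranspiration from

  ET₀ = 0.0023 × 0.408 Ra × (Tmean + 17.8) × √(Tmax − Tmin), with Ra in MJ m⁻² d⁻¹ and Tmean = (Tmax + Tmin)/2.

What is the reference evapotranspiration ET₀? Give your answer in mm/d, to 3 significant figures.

Tmean = (26.5 + 18.6)/2 = 22.55 °C
0.408 Ra = 0.408 × 27.3 = 11.1384 mm/d equivalent
ET₀ = 0.0023 × 11.1384 × (22.55 + 17.8) × √7.9 = 0.0023 × 11.1384 × 40.35 × 2.8107 = 2.9054 mm/d

2.91 mm/d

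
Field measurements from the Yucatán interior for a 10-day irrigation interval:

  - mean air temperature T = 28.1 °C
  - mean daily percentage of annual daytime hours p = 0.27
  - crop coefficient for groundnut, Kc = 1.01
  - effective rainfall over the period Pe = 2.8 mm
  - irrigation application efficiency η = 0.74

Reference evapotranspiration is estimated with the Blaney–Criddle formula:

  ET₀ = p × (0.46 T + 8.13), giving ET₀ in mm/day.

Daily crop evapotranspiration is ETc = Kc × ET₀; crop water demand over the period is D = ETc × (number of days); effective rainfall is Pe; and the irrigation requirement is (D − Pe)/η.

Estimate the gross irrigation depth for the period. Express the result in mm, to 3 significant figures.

ET₀ = 0.27 × (0.46 × 28.1 + 8.13) = 0.27 × 21.056 = 5.6851 mm/d
ETc = Kc × ET₀ = 1.01 × 5.6851 = 5.7420 mm/d
Crop demand D = ETc × 10 d = 5.7420 × 10 = 57.420 mm
D − Pe = 57.420 − 2.8 = 54.620 mm
Gross irrigation = 54.620 / 0.74 = 73.811 mm

73.8 mm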